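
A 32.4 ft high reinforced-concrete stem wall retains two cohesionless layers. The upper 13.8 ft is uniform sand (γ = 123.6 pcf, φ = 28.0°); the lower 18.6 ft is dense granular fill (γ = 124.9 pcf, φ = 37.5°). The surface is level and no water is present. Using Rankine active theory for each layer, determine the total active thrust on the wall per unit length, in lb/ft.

K_a1 = tan²(45°−28.0°/2) = 0.3610; K_a2 = tan²(45°−37.5°/2) = 0.2432.
Layer 1: σ at base = K_a1 γ₁ h₁ = 615.8 psf; P₁ = ½×615.8×13.8 = 4249.
Layer 2: σ_v at top = γ₁h₁ = 1706; σ_h top = K_a2×1706 = 414.8; σ_h base = K_a2×(1706+124.9×18.6) = 979.8.
P₂ = ½(414.8+979.8)×18.6 = 12970. Total P_a = 4249+12970 = 17220 lb/ft.

17200 lb/ft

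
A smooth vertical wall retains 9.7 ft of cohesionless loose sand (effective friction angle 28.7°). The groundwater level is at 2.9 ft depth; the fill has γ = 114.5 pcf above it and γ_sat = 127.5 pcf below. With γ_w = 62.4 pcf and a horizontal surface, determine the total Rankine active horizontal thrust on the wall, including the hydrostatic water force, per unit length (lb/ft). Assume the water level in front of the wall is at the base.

K_a = tan²(45° − φ/2) = 0.3511.
γ' = 127.5 − 62.4 = 65.10 pcf. Depth below WT = 6.8 ft.
σ'_h at WT = K_a γ d_w = 116.6 psf; at base = 116.6 + K_a γ' × 6.8 = 272.0 psf.
P₁ (0–2.9 ft) = ½×116.6×2.9 = 169.1. P₂ (2.9–9.7 ft) = ½(116.6+272.0)×6.8 = 1321.
P_w = ½ γ_w h₂² = 0.5×62.4×6.8² = 1443. Total = 169.1+1321+1443 = 2933 lb/ft.

2930 lb/ft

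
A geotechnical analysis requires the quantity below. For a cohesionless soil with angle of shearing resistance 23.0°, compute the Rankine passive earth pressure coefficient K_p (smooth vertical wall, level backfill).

K_p = (1 + sin φ)/(1 − sin φ) = tan²(45° + 23.0°/2) = 2.283.

2.28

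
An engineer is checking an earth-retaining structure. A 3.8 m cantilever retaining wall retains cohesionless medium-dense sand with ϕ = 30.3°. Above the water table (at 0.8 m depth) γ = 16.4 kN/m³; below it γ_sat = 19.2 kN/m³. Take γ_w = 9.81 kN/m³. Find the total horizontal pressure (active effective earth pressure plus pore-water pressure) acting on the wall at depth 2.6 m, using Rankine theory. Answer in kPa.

K_a = (1 − sin φ)/(1 + sin φ) = 0.3293.
γ' = 19.2 − 9.81 = 9.390 kN/m³.
Effective vertical stress at 2.6 m: σ'_v = 16.4×0.8 + 9.390×1.80 = 30.02 kPa.
σ'_h = K_a σ'_v = 0.3293 × 30.02 = 9.887 kPa; u = γ_w × 1.80 = 17.66 kPa.
Total σ_h = 9.887 + 17.66 = 27.54 kPa.

27.5 kPa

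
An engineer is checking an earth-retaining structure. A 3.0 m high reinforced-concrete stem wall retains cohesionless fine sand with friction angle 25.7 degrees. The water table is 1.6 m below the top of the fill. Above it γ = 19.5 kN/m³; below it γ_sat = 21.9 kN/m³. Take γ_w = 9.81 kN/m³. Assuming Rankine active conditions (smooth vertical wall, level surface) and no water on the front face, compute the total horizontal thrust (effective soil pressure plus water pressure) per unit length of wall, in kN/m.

41.4 kN/m

K_a = tan²(45° − φ/2) = 0.3950.
γ' = 21.9 − 9.81 = 12.09 kN/m³. Depth below WT = 1.4 m.
σ'_h at WT = K_a γ d_w = 12.32 kPa; at base = 12.32 + K_a γ' × 1.4 = 19.01 kPa.
P₁ (0–1.6 m) = ½×12.32×1.6 = 9.860. P₂ (1.6–3.0 m) = ½(12.32+19.01)×1.4 = 21.94.
P_w = ½ γ_w h₂² = 0.5×9.81×1.4² = 9.614. Total = 9.860+21.94+9.614 = 41.41 kN/m.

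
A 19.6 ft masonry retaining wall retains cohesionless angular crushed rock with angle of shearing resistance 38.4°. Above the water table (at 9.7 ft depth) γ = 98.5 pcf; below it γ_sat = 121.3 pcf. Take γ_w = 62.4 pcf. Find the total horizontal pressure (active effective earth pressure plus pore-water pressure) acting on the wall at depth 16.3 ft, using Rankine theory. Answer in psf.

726 psf

K_a = (1 − sin φ)/(1 + sin φ) = 0.2337.
γ' = 121.3 − 62.4 = 58.90 pcf.
Effective vertical stress at 16.3 ft: σ'_v = 98.5×9.7 + 58.90×6.60 = 1344 psf.
σ'_h = K_a σ'_v = 0.2337 × 1344 = 314.1 psf; u = γ_w × 6.60 = 411.8 psf.
Total σ_h = 314.1 + 411.8 = 726.0 psf.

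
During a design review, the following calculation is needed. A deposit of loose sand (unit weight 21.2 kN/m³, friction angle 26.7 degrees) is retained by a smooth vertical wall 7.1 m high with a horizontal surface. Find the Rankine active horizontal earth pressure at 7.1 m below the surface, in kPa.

K_a = (1 − sin φ)/(1 + sin φ) = 0.3800.
σ_h = K_a γ z = 0.3800 × 21.2 × 7.1 = 57.19 kPa.

57.2 kPa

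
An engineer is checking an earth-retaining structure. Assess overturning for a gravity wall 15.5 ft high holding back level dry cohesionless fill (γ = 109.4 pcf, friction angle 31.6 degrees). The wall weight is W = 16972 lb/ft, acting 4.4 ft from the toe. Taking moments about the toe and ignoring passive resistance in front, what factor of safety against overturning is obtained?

3.52

K_a = tan²(45° − 31.6°/2) = 0.3123.
P_a = ½K_aγH² = 0.5×0.3123×109.4×15.5² = 4105 lb/ft, acting at H/3 = 5.167 ft above the base.
Overturning moment M_o = P_a × H/3 = 4105 × 5.167 = 21210.
Resisting moment M_r = W × 4.4 = 16972 × 4.4 = 74680.
FS_overturning = M_r/M_o = 74680/21210 = 3.521.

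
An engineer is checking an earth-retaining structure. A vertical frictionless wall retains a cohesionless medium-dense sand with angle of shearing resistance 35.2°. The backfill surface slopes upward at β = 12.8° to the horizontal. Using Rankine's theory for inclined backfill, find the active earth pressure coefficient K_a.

0.287

K_a = cos β · (cos β − √(cos²β − cos²φ)) / (cos β + √(cos²β − cos²φ)).
cos β = 0.9751, cos φ = 0.8171, √(cos²β − cos²φ) = 0.5322.
K_a = 0.9751 × (0.9751 − 0.5322)/(0.9751 + 0.5322) = 0.2866.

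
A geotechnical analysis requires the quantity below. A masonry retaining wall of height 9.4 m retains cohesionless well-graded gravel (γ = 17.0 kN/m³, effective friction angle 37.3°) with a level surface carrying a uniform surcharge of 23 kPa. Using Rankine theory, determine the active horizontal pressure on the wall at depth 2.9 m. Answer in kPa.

K_a = (1 − sin φ)/(1 + sin φ) = 0.2453.
σ_v = γz + q = 17.0 × 2.9 + 23 = 72.30 kPa.
σ_h = K_a σ_v = 0.2453 × 72.30 = 17.74 kPa.

17.7 kPa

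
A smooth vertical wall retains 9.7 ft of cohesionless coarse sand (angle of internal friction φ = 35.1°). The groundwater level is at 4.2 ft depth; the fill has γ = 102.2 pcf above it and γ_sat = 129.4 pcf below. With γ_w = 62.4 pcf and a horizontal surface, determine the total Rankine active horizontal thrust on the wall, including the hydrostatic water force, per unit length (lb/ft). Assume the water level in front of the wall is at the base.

K_a = tan²(45° − φ/2) = 0.2698.
γ' = 129.4 − 62.4 = 67.00 pcf. Depth below WT = 5.5 ft.
σ'_h at WT = K_a γ d_w = 115.8 psf; at base = 115.8 + K_a γ' × 5.5 = 215.3 psf.
P₁ (0–4.2 ft) = ½×115.8×4.2 = 243.2. P₂ (4.2–9.7 ft) = ½(115.8+215.3)×5.5 = 910.5.
P_w = ½ γ_w h₂² = 0.5×62.4×5.5² = 943.8. Total = 243.2+910.5+943.8 = 2098 lb/ft.

2100 lb/ft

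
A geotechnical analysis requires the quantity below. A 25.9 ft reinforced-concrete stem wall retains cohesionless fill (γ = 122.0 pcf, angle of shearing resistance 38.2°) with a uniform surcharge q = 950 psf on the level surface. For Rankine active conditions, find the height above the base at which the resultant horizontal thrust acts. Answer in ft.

K_a = 0.2358.
Triangular part P₁ = ½K_aγH² = 9648 at H/3 = 8.633 ft; rectangular part P₂ = K_a q H = 5801 at H/2 = 12.95 ft.
ȳ = (P₁·8.633 + P₂·12.95)/(P₁+P₂) = 10.25 ft.

10.3 ft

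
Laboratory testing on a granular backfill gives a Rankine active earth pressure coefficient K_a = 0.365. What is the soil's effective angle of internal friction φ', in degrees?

27.7°

K_a = tan²(45° − φ/2) ⇒ 45° − φ/2 = arctan(√0.365) = 31.14°.
φ = 2(45° − 31.14°) = 27.72°.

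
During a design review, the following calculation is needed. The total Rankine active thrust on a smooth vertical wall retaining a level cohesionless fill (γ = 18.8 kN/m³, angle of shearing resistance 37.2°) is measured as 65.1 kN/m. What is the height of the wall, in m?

K_a = 0.2464. P_a = ½ K_a γ H² ⇒ H = √(2P_a/(K_a γ)).
H = √(2×65.1/(0.2464×18.8)) = 5.301 m.

5.30 m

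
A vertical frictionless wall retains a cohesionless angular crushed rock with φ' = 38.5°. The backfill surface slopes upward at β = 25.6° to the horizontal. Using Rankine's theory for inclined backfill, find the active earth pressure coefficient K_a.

K_a = cos β · (cos β − √(cos²β − cos²φ)) / (cos β + √(cos²β − cos²φ)).
cos β = 0.9018, cos φ = 0.7826, √(cos²β − cos²φ) = 0.4481.
K_a = 0.9018 × (0.9018 − 0.4481)/(0.9018 + 0.4481) = 0.3031.

0.303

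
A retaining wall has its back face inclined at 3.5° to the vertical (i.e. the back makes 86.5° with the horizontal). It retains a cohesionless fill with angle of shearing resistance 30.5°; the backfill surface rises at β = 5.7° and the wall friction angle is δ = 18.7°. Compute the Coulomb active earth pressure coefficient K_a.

0.342

K_a = sin²(α+φ) / [sin²α · sin(α−δ) · (1 + √{sin(φ+δ)sin(φ−β) / (sin(α−δ)sin(α+β))})²].
With α = 86.5°, φ = 30.5°, δ = 18.7°, β = 5.7°: K_a = 0.3422.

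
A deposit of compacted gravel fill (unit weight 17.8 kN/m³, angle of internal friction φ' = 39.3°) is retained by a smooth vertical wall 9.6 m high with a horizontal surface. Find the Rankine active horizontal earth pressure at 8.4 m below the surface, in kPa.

33.6 kPa

K_a = (1 − sin φ)/(1 + sin φ) = 0.2245.
σ_h = K_a γ z = 0.2245 × 17.8 × 8.4 = 33.56 kPa.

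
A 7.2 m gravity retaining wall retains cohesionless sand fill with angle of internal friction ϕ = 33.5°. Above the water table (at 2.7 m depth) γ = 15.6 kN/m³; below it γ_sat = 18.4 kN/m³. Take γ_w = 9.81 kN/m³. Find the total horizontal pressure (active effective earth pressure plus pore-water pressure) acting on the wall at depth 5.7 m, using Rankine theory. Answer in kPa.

49.0 kPa

K_a = (1 − sin φ)/(1 + sin φ) = 0.2887.
γ' = 18.4 − 9.81 = 8.590 kN/m³.
Effective vertical stress at 5.7 m: σ'_v = 15.6×2.7 + 8.590×3.00 = 67.89 kPa.
σ'_h = K_a σ'_v = 0.2887 × 67.89 = 19.60 kPa; u = γ_w × 3.00 = 29.43 kPa.
Total σ_h = 19.60 + 29.43 = 49.03 kPa.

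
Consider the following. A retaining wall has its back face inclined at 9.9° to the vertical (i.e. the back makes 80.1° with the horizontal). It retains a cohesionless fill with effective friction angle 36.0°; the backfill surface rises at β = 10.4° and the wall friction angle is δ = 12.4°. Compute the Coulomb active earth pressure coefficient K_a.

0.355

K_a = sin²(α+φ) / [sin²α · sin(α−δ) · (1 + √{sin(φ+δ)sin(φ−β) / (sin(α−δ)sin(α+β))})²].
With α = 80.1°, φ = 36.0°, δ = 12.4°, β = 10.4°: K_a = 0.3549.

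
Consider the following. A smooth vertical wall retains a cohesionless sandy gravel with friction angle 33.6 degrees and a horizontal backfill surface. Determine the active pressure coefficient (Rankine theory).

0.288

K_a = (1 − sin φ)/(1 + sin φ) = (1 − sin 33.6°)/(1 + sin 33.6°) = 0.2875.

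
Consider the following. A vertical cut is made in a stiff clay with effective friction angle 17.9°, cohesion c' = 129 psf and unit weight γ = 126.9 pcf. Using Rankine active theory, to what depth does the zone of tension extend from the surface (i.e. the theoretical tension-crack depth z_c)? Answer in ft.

K_a = tan²(45° − 17.9°/2) = 0.5298; √K_a = 0.7279.
The active pressure is zero where K_a γ z = 2c√K_a, so z_c = 2c/(γ√K_a) = 2×129/(126.9×0.7279) = 2.793 ft.

2.79 ft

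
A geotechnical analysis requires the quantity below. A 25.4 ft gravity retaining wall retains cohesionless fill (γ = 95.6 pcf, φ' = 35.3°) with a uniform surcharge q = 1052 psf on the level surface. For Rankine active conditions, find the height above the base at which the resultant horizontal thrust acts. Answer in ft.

K_a = 0.2675.
Triangular part P₁ = ½K_aγH² = 8251 at H/3 = 8.467 ft; rectangular part P₂ = K_a q H = 7149 at H/2 = 12.70 ft.
ȳ = (P₁·8.467 + P₂·12.70)/(P₁+P₂) = 10.43 ft.

10.4 ft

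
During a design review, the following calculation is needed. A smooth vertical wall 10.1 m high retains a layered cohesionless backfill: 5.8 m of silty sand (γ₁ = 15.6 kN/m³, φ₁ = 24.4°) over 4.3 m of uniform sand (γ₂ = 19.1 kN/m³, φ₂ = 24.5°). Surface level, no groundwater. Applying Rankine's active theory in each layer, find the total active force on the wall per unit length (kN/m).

343 kN/m

K_a1 = tan²(45°−24.4°/2) = 0.4153; K_a2 = tan²(45°−24.5°/2) = 0.4137.
Layer 1: σ at base = K_a1 γ₁ h₁ = 37.58 kPa; P₁ = ½×37.58×5.8 = 109.0.
Layer 2: σ_v at top = γ₁h₁ = 90.48; σ_h top = K_a2×90.48 = 37.43; σ_h base = K_a2×(90.48+19.1×4.3) = 71.41.
P₂ = ½(37.43+71.41)×4.3 = 234.0. Total P_a = 109.0+234.0 = 343.0 kN/m.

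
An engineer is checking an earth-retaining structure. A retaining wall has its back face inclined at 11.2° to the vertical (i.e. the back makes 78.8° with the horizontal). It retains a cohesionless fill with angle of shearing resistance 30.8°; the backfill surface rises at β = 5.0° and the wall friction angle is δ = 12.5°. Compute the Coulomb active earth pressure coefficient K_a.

0.407

K_a = sin²(α+φ) / [sin²α · sin(α−δ) · (1 + √{sin(φ+δ)sin(φ−β) / (sin(α−δ)sin(α+β))})²].
With α = 78.8°, φ = 30.8°, δ = 12.5°, β = 5.0°: K_a = 0.4073.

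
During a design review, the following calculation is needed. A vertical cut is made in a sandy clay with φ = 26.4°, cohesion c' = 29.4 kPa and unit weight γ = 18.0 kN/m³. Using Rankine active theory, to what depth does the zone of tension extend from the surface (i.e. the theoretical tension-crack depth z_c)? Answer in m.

K_a = tan²(45° − 26.4°/2) = 0.3844; √K_a = 0.6200.
The active pressure is zero where K_a γ z = 2c√K_a, so z_c = 2c/(γ√K_a) = 2×29.4/(18.0×0.6200) = 5.269 m.

5.27 m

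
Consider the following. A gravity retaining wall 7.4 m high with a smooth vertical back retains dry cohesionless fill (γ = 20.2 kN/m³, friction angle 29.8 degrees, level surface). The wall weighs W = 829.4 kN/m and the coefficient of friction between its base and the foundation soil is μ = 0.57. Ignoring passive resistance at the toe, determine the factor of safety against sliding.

2.54

K_a = tan²(45° − 29.8°/2) = 0.3360.
P_a = ½K_aγH² = 0.5×0.3360×20.2×7.4² = 185.8 kN/m, acting at H/3 = 2.467 m above the base.
FS_sliding = μW / P_a = 0.57×829.4 / 185.8 = 2.544.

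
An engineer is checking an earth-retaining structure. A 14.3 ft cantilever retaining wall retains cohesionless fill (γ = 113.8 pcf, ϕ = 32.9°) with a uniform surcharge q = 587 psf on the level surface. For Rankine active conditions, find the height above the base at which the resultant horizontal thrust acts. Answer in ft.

5.77 ft

K_a = 0.2960.
Triangular part P₁ = ½K_aγH² = 3444 at H/3 = 4.767 ft; rectangular part P₂ = K_a q H = 2485 at H/2 = 7.150 ft.
ȳ = (P₁·4.767 + P₂·7.150)/(P₁+P₂) = 5.765 ft.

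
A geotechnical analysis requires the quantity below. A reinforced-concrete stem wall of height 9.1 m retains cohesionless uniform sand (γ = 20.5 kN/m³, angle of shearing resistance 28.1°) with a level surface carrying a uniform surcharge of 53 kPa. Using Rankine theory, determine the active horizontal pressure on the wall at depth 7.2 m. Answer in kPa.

72.1 kPa

K_a = (1 − sin φ)/(1 + sin φ) = 0.3596.
σ_v = γz + q = 20.5 × 7.2 + 53 = 200.6 kPa.
σ_h = K_a σ_v = 0.3596 × 200.6 = 72.14 kPa.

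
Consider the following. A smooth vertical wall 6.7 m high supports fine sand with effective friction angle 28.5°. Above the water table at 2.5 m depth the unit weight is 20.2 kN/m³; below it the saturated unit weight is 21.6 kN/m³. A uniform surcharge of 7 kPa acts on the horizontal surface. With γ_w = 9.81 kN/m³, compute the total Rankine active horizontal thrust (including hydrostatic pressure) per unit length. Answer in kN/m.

237 kN/m

K_a = tan²(45° − φ/2) = 0.3540.
γ' = 21.6 − 9.81 = 11.79 kN/m³. h₂ = H − d_w = 4.2 m.
σ'_h: at surface K_a·q = 2.478; at WT K_a(q+γd_w) = 20.35; at base K_a(q+γd_w+γ'h₂) = 37.88 kPa.
P₁ = ½(2.478+20.35)×2.5 = 28.54; P₂ = ½(20.35+37.88)×4.2 = 122.3; P_w = ½γ_w h₂² = 86.52.
Total = 28.54+122.3+86.52 = 237.3 kN/m.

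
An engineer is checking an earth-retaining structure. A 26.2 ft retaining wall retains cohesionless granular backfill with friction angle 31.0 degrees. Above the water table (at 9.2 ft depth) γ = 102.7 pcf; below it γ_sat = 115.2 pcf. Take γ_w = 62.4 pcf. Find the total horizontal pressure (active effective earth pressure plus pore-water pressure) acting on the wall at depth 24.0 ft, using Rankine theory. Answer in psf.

1480 psf

K_a = (1 − sin φ)/(1 + sin φ) = 0.3201.
γ' = 115.2 − 62.4 = 52.80 pcf.
Effective vertical stress at 24.0 ft: σ'_v = 102.7×9.2 + 52.80×14.8 = 1726 psf.
σ'_h = K_a σ'_v = 0.3201 × 1726 = 552.6 psf; u = γ_w × 14.8 = 923.5 psf.
Total σ_h = 552.6 + 923.5 = 1476 psf.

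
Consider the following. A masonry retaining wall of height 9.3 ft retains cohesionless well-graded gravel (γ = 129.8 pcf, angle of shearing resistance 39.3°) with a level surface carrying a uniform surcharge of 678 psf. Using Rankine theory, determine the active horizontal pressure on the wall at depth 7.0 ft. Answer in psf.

K_a = (1 − sin φ)/(1 + sin φ) = 0.2245.
σ_v = γz + q = 129.8 × 7.0 + 678 = 1587 psf.
σ_h = K_a σ_v = 0.2245 × 1587 = 356.1 psf.

356 psf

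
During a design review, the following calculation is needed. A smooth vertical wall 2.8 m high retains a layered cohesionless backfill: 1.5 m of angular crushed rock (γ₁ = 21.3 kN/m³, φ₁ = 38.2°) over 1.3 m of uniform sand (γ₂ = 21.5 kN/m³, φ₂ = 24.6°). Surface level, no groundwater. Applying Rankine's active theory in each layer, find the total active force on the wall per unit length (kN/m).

30.3 kN/m

K_a1 = tan²(45°−38.2°/2) = 0.2358; K_a2 = tan²(45°−24.6°/2) = 0.4121.
Layer 1: σ at base = K_a1 γ₁ h₁ = 7.533 kPa; P₁ = ½×7.533×1.5 = 5.650.
Layer 2: σ_v at top = γ₁h₁ = 31.95; σ_h top = K_a2×31.95 = 13.17; σ_h base = K_a2×(31.95+21.5×1.3) = 24.69.
P₂ = ½(13.17+24.69)×1.3 = 24.61. Total P_a = 5.650+24.61 = 30.26 kN/m.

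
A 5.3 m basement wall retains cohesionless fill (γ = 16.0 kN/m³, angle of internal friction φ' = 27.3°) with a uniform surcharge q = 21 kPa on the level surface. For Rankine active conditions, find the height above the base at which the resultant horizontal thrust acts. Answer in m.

2.06 m

K_a = 0.3711.
Triangular part P₁ = ½K_aγH² = 83.40 at H/3 = 1.767 m; rectangular part P₂ = K_a q H = 41.31 at H/2 = 2.650 m.
ȳ = (P₁·1.767 + P₂·2.650)/(P₁+P₂) = 2.059 m.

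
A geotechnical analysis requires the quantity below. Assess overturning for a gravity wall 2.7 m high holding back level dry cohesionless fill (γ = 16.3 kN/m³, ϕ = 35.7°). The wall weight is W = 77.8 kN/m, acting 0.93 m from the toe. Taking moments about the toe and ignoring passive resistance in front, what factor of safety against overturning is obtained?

5.15

K_a = tan²(45° − 35.7°/2) = 0.2630.
P_a = ½K_aγH² = 0.5×0.2630×16.3×2.7² = 15.63 kN/m, acting at H/3 = 0.9000 m above the base.
Overturning moment M_o = P_a × H/3 = 15.63 × 0.9000 = 14.06.
Resisting moment M_r = W × 0.93 = 77.8 × 0.93 = 72.35.
FS_overturning = M_r/M_o = 72.35/14.06 = 5.145.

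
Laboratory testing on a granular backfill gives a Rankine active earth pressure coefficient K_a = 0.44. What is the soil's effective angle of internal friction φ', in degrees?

K_a = tan²(45° − φ/2) ⇒ 45° − φ/2 = arctan(√0.44) = 33.56°.
φ = 2(45° − 33.56°) = 22.89°.

22.9°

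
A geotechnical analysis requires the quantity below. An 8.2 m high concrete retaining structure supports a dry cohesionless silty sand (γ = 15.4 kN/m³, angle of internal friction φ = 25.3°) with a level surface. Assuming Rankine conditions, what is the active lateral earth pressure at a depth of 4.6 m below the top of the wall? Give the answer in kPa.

28.4 kPa

K_a = (1 − sin φ)/(1 + sin φ) = 0.4012.
σ_h = K_a γ z = 0.4012 × 15.4 × 4.6 = 28.42 kPa.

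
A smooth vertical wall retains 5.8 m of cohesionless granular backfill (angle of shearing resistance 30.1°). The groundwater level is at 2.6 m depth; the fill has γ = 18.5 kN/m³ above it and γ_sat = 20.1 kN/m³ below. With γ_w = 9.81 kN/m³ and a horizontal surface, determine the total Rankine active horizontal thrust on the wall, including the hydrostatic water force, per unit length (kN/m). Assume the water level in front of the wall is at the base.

140 kN/m

K_a = tan²(45° − φ/2) = 0.3320.
γ' = 20.1 − 9.81 = 10.29 kN/m³. Depth below WT = 3.2 m.
σ'_h at WT = K_a γ d_w = 15.97 kPa; at base = 15.97 + K_a γ' × 3.2 = 26.90 kPa.
P₁ (0–2.6 m) = ½×15.97×2.6 = 20.76. P₂ (2.6–5.8 m) = ½(15.97+26.90)×3.2 = 68.59.
P_w = ½ γ_w h₂² = 0.5×9.81×3.2² = 50.23. Total = 20.76+68.59+50.23 = 139.6 kN/m.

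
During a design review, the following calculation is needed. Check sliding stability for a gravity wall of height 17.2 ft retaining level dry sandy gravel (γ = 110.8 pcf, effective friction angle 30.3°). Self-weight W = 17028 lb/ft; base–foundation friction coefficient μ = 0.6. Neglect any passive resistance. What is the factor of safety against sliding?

1.89

K_a = tan²(45° − 30.3°/2) = 0.3293.
P_a = ½K_aγH² = 0.5×0.3293×110.8×17.2² = 5397 lb/ft, acting at H/3 = 5.733 ft above the base.
FS_sliding = μW / P_a = 0.6×17028 / 5397 = 1.893.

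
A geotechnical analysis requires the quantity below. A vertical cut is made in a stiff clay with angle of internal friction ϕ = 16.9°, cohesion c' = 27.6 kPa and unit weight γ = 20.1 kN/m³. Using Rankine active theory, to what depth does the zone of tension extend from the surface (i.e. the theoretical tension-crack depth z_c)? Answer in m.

3.70 m

K_a = tan²(45° − 16.9°/2) = 0.5495; √K_a = 0.7413.
The active pressure is zero where K_a γ z = 2c√K_a, so z_c = 2c/(γ√K_a) = 2×27.6/(20.1×0.7413) = 3.705 m.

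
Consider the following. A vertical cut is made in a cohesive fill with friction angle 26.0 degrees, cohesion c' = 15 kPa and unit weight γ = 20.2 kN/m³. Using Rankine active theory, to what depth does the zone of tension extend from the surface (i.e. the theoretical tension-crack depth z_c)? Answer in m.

K_a = tan²(45° − 26.0°/2) = 0.3905; √K_a = 0.6249.
The active pressure is zero where K_a γ z = 2c√K_a, so z_c = 2c/(γ√K_a) = 2×15/(20.2×0.6249) = 2.377 m.

2.38 m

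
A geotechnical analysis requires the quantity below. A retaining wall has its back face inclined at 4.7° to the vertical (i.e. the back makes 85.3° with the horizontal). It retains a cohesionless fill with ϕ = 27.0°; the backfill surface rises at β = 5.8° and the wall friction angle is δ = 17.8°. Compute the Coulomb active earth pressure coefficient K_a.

0.401

K_a = sin²(α+φ) / [sin²α · sin(α−δ) · (1 + √{sin(φ+δ)sin(φ−β) / (sin(α−δ)sin(α+β))})²].
With α = 85.3°, φ = 27.0°, δ = 17.8°, β = 5.8°: K_a = 0.4010.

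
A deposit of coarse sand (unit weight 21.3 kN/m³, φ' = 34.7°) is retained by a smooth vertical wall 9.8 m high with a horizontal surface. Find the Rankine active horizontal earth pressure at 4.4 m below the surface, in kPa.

25.7 kPa

K_a = (1 − sin φ)/(1 + sin φ) = 0.2745.
σ_h = K_a γ z = 0.2745 × 21.3 × 4.4 = 25.72 kPa.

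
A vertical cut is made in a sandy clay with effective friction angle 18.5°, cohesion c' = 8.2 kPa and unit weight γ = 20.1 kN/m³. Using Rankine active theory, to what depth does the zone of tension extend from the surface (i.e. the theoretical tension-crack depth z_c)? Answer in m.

K_a = tan²(45° − 18.5°/2) = 0.5183; √K_a = 0.7199.
The active pressure is zero where K_a γ z = 2c√K_a, so z_c = 2c/(γ√K_a) = 2×8.2/(20.1×0.7199) = 1.133 m.

1.13 m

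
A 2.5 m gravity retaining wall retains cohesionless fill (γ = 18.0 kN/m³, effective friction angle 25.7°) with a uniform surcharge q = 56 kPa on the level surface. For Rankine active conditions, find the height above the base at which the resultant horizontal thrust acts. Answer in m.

K_a = 0.3950.
Triangular part P₁ = ½K_aγH² = 22.22 at H/3 = 0.8333 m; rectangular part P₂ = K_a q H = 55.30 at H/2 = 1.250 m.
ȳ = (P₁·0.8333 + P₂·1.250)/(P₁+P₂) = 1.131 m.

1.13 m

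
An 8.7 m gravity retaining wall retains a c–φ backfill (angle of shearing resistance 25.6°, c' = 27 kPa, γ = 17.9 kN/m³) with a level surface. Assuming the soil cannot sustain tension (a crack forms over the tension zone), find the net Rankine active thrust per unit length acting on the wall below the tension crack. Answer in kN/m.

54.2 kN/m

K_a = 0.3966; √K_a = 0.6297.
Tension-crack depth z_c = 2c/(γ√K_a) = 2×27/(17.9×0.6297) = 4.791 m.
σ_a at base = K_a γ H − 2c√K_a = 0.3966×17.9×8.7 − 2×27×0.6297 = 27.75 kPa.
P_a = ½ × 27.75 × (H − z_c) = 0.5×27.75×3.909 = 54.25 kN/m.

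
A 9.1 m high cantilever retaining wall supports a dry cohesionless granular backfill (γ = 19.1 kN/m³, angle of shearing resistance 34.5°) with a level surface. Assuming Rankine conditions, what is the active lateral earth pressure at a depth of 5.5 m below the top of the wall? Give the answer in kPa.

29.1 kPa

K_a = (1 − sin φ)/(1 + sin φ) = 0.2768.
σ_h = K_a γ z = 0.2768 × 19.1 × 5.5 = 29.08 kPa.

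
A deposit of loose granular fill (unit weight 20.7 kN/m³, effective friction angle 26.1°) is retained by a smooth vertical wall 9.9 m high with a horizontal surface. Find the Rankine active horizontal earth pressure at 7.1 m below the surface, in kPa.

57.2 kPa

K_a = (1 − sin φ)/(1 + sin φ) = 0.3889.
σ_h = K_a γ z = 0.3889 × 20.7 × 7.1 = 57.16 kPa.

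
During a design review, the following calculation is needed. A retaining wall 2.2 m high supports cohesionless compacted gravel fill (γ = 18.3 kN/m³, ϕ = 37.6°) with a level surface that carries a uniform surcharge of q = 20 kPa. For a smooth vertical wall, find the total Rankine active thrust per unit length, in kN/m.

K_a = tan²(45° − φ/2) = 0.2421.
Soil triangle: ½ K_a γ H² = 0.5×0.2421×18.3×2.2² = 10.72 kN/m.
Surcharge rectangle: K_a q H = 0.2421×20×2.2 = 10.65 kN/m.
Total = 10.72 + 10.65 = 21.38 kN/m.

21.4 kN/m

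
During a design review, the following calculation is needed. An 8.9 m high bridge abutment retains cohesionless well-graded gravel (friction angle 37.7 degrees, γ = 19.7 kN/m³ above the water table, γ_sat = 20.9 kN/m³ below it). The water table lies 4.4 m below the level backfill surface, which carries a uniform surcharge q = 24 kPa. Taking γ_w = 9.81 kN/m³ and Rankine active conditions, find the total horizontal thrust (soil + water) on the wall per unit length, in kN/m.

K_a = tan²(45° − φ/2) = 0.2411.
γ' = 20.9 − 9.81 = 11.09 kN/m³. h₂ = H − d_w = 4.5 m.
σ'_h: at surface K_a·q = 5.785; at WT K_a(q+γd_w) = 26.68; at base K_a(q+γd_w+γ'h₂) = 38.71 kPa.
P₁ = ½(5.785+26.68)×4.4 = 71.42; P₂ = ½(26.68+38.71)×4.5 = 147.1; P_w = ½γ_w h₂² = 99.33.
Total = 71.42+147.1+99.33 = 317.9 kN/m.

318 kN/m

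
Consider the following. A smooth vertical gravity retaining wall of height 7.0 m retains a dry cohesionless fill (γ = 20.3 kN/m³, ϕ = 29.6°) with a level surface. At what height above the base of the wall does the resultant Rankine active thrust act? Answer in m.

2.33 m

K_a = 0.3387.
The pressure distribution is triangular, so the resultant acts at H/3 above the base = 7.0/3 = 2.333 m.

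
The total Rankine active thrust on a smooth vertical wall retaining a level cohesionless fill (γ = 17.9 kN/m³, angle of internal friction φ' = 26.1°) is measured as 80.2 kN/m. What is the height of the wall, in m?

K_a = 0.3889. P_a = ½ K_a γ H² ⇒ H = √(2P_a/(K_a γ)).
H = √(2×80.2/(0.3889×17.9)) = 4.800 m.

4.80 m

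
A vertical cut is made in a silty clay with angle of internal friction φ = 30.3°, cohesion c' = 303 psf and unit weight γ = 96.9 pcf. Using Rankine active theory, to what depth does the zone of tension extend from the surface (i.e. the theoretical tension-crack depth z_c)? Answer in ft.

K_a = tan²(45° − 30.3°/2) = 0.3293; √K_a = 0.5739.
The active pressure is zero where K_a γ z = 2c√K_a, so z_c = 2c/(γ√K_a) = 2×303/(96.9×0.5739) = 10.90 ft.

10.9 ft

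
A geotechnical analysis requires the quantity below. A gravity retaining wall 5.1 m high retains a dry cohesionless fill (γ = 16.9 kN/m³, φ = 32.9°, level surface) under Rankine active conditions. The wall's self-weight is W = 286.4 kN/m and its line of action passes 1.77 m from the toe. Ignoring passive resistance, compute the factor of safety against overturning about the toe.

K_a = tan²(45° − 32.9°/2) = 0.2960.
P_a = ½K_aγH² = 0.5×0.2960×16.9×5.1² = 65.06 kN/m, acting at H/3 = 1.700 m above the base.
Overturning moment M_o = P_a × H/3 = 65.06 × 1.700 = 110.6.
Resisting moment M_r = W × 1.77 = 286.4 × 1.77 = 506.9.
FS_overturning = M_r/M_o = 506.9/110.6 = 4.583.

4.58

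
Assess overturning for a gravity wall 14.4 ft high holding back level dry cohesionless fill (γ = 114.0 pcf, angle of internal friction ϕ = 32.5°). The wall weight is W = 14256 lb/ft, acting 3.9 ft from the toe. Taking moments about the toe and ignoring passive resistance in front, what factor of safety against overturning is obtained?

K_a = tan²(45° − 32.5°/2) = 0.3010.
P_a = ½K_aγH² = 0.5×0.3010×114.0×14.4² = 3557 lb/ft, acting at H/3 = 4.800 ft above the base.
Overturning moment M_o = P_a × H/3 = 3557 × 4.800 = 17080.
Resisting moment M_r = W × 3.9 = 14256 × 3.9 = 55600.
FS_overturning = M_r/M_o = 55600/17080 = 3.256.

3.26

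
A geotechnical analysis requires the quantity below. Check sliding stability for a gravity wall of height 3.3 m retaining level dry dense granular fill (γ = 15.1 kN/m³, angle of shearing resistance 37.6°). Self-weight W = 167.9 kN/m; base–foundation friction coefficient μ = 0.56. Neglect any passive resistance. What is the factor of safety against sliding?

4.72

K_a = tan²(45° − 37.6°/2) = 0.2421.
P_a = ½K_aγH² = 0.5×0.2421×15.1×3.3² = 19.91 kN/m, acting at H/3 = 1.100 m above the base.
FS_sliding = μW / P_a = 0.56×167.9 / 19.91 = 4.723.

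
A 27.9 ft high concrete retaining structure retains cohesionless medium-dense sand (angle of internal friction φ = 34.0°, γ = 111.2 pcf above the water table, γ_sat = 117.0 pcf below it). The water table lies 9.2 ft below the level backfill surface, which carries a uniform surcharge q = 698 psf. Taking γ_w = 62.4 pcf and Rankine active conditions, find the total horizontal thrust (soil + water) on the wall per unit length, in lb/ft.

K_a = tan²(45° − φ/2) = 0.2827.
γ' = 117.0 − 62.4 = 54.60 pcf. h₂ = H − d_w = 18.7 ft.
σ'_h: at surface K_a·q = 197.3; at WT K_a(q+γd_w) = 486.6; at base K_a(q+γd_w+γ'h₂) = 775.2 psf.
P₁ = ½(197.3+486.6)×9.2 = 3146; P₂ = ½(486.6+775.2)×18.7 = 11800; P_w = ½γ_w h₂² = 10910.
Total = 3146+11800+10910 = 25850 lb/ft.

25900 lb/ft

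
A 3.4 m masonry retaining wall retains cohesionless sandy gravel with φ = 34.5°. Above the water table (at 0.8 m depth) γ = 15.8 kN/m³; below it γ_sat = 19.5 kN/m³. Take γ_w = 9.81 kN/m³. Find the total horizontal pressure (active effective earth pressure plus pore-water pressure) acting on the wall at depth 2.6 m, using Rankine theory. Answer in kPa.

26.0 kPa

K_a = (1 − sin φ)/(1 + sin φ) = 0.2768.
γ' = 19.5 − 9.81 = 9.690 kN/m³.
Effective vertical stress at 2.6 m: σ'_v = 15.8×0.8 + 9.690×1.80 = 30.08 kPa.
σ'_h = K_a σ'_v = 0.2768 × 30.08 = 8.327 kPa; u = γ_w × 1.80 = 17.66 kPa.
Total σ_h = 8.327 + 17.66 = 25.98 kPa.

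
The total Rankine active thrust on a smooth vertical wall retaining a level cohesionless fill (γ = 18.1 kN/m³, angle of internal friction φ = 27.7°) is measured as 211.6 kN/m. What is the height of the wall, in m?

8.00 m

K_a = 0.3653. P_a = ½ K_a γ H² ⇒ H = √(2P_a/(K_a γ)).
H = √(2×211.6/(0.3653×18.1)) = 8.000 m.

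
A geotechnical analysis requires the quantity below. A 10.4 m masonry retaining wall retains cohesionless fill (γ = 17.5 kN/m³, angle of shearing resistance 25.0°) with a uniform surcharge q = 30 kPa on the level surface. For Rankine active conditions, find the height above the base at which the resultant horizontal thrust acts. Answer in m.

3.90 m

K_a = 0.4059.
Triangular part P₁ = ½K_aγH² = 384.1 at H/3 = 3.467 m; rectangular part P₂ = K_a q H = 126.6 at H/2 = 5.200 m.
ȳ = (P₁·3.467 + P₂·5.200)/(P₁+P₂) = 3.896 m.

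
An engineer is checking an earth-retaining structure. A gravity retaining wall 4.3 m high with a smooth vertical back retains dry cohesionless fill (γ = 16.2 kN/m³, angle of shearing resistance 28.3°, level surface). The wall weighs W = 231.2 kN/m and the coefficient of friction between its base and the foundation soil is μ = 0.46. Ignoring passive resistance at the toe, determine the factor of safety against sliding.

1.99

K_a = tan²(45° − 28.3°/2) = 0.3568.
P_a = ½K_aγH² = 0.5×0.3568×16.2×4.3² = 53.43 kN/m, acting at H/3 = 1.433 m above the base.
FS_sliding = μW / P_a = 0.46×231.2 / 53.43 = 1.990.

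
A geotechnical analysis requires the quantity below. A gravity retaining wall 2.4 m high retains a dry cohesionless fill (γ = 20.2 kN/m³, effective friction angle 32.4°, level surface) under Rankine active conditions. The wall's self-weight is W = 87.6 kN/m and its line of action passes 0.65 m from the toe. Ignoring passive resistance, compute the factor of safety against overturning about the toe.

K_a = tan²(45° − 32.4°/2) = 0.3022.
P_a = ½K_aγH² = 0.5×0.3022×20.2×2.4² = 17.58 kN/m, acting at H/3 = 0.8000 m above the base.
Overturning moment M_o = P_a × H/3 = 17.58 × 0.8000 = 14.07.
Resisting moment M_r = W × 0.65 = 87.6 × 0.65 = 56.94.
FS_overturning = M_r/M_o = 56.94/14.07 = 4.048.

4.05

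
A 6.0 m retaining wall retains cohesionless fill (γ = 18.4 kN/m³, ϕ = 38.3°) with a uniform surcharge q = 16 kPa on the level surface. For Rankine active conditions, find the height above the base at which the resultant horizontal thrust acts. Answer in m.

2.22 m

K_a = 0.2347.
Triangular part P₁ = ½K_aγH² = 77.74 at H/3 = 2.000 m; rectangular part P₂ = K_a q H = 22.53 at H/2 = 3.000 m.
ȳ = (P₁·2.000 + P₂·3.000)/(P₁+P₂) = 2.225 m.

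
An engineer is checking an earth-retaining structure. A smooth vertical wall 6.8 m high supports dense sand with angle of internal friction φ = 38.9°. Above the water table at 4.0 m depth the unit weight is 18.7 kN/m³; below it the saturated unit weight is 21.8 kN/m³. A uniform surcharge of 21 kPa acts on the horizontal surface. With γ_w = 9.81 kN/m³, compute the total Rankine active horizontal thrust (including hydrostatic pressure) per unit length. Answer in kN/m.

164 kN/m

K_a = tan²(45° − φ/2) = 0.2285.
γ' = 21.8 − 9.81 = 11.99 kN/m³. h₂ = H − d_w = 2.8 m.
σ'_h: at surface K_a·q = 4.799; at WT K_a(q+γd_w) = 21.89; at base K_a(q+γd_w+γ'h₂) = 29.57 kPa.
P₁ = ½(4.799+21.89)×4.0 = 53.38; P₂ = ½(21.89+29.57)×2.8 = 72.04; P_w = ½γ_w h₂² = 38.46.
Total = 53.38+72.04+38.46 = 163.9 kN/m.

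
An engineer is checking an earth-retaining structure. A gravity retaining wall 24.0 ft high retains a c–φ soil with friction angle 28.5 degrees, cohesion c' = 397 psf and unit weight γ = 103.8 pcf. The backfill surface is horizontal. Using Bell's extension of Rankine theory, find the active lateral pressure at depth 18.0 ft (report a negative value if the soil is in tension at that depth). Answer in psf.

189 psf

K_a = (1 − sin φ)/(1 + sin φ) = 0.3540.
σ_a = K_a γ z − 2c√K_a = 0.3540×103.8×18.0 − 2×397×0.5949 = 188.9 psf.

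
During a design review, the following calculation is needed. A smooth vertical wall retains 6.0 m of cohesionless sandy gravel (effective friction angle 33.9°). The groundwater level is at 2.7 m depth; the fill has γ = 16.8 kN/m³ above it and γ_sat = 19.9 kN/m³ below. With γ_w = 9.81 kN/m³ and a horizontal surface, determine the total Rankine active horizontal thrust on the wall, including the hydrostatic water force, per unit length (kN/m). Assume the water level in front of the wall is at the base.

129 kN/m

K_a = tan²(45° − φ/2) = 0.2839.
γ' = 19.9 − 9.81 = 10.09 kN/m³. Depth below WT = 3.3 m.
σ'_h at WT = K_a γ d_w = 12.88 kPa; at base = 12.88 + K_a γ' × 3.3 = 22.33 kPa.
P₁ (0–2.7 m) = ½×12.88×2.7 = 17.39. P₂ (2.7–6.0 m) = ½(12.88+22.33)×3.3 = 58.10.
P_w = ½ γ_w h₂² = 0.5×9.81×3.3² = 53.42. Total = 17.39+58.10+53.42 = 128.9 kN/m.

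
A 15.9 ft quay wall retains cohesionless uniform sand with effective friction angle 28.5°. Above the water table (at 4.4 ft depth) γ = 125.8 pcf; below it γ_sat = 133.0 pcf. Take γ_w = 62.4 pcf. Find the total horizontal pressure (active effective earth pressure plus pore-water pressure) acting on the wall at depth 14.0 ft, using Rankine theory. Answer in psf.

1030 psf

K_a = (1 − sin φ)/(1 + sin φ) = 0.3540.
γ' = 133.0 − 62.4 = 70.60 pcf.
Effective vertical stress at 14.0 ft: σ'_v = 125.8×4.4 + 70.60×9.60 = 1231 psf.
σ'_h = K_a σ'_v = 0.3540 × 1231 = 435.8 psf; u = γ_w × 9.60 = 599.0 psf.
Total σ_h = 435.8 + 599.0 = 1035 psf.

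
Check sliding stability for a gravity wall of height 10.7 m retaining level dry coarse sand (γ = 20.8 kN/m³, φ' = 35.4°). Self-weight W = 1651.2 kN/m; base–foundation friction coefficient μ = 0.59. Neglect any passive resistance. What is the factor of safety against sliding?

3.07

K_a = tan²(45° − 35.4°/2) = 0.2664.
P_a = ½K_aγH² = 0.5×0.2664×20.8×10.7² = 317.2 kN/m, acting at H/3 = 3.567 m above the base.
FS_sliding = μW / P_a = 0.59×1651.2 / 317.2 = 3.071.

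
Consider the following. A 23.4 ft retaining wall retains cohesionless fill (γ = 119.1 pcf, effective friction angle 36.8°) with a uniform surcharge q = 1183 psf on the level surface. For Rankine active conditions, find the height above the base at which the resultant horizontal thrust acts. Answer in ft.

K_a = 0.2508.
Triangular part P₁ = ½K_aγH² = 8177 at H/3 = 7.800 ft; rectangular part P₂ = K_a q H = 6942 at H/2 = 11.70 ft.
ȳ = (P₁·7.800 + P₂·11.70)/(P₁+P₂) = 9.591 ft.

9.59 ft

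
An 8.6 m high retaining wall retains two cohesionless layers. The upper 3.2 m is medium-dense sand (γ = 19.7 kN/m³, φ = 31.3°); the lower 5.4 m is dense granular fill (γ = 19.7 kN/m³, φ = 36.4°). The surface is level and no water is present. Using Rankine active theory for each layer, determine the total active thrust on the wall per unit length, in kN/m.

192 kN/m

K_a1 = tan²(45°−31.3°/2) = 0.3162; K_a2 = tan²(45°−36.4°/2) = 0.2552.
Layer 1: σ at base = K_a1 γ₁ h₁ = 19.93 kPa; P₁ = ½×19.93×3.2 = 31.89.
Layer 2: σ_v at top = γ₁h₁ = 63.04; σ_h top = K_a2×63.04 = 16.09; σ_h base = K_a2×(63.04+19.7×5.4) = 43.23.
P₂ = ½(16.09+43.23)×5.4 = 160.2. Total P_a = 31.89+160.2 = 192.0 kN/m.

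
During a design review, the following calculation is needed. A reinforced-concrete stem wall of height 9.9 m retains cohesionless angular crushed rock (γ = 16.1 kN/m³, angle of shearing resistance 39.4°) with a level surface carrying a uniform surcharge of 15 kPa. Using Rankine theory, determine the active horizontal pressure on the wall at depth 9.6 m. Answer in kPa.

37.9 kPa

K_a = (1 − sin φ)/(1 + sin φ) = 0.2234.
σ_v = γz + q = 16.1 × 9.6 + 15 = 169.6 kPa.
σ_h = K_a σ_v = 0.2234 × 169.6 = 37.89 kPa.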